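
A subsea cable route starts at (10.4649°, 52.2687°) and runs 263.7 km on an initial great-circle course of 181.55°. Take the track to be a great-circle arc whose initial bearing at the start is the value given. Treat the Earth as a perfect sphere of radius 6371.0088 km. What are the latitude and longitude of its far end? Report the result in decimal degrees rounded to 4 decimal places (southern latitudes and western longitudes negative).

Central angle δ = d/R = 0.041391 rad.
With φ₁ = 10.4649° = 0.182647 rad and θ = 181.55° = 3.168645 rad:
Applying the spherical law of cosines for sides, sin φ₂ = sin φ₁ cos δ + cos φ₁ sin δ cos θ = 0.140802, so φ₂ = 8.0943°.
Δλ = atan2( sin θ sin δ cos φ₁ , cos δ − sin φ₁ sin φ₂ ) = atan2(-0.001101, 0.973569) = -0.001131 rad = -0.0648°.
λ₂ = 52.2687° + -0.0648° = 52.2039°.

latitude 8.0943°, longitude 52.2039°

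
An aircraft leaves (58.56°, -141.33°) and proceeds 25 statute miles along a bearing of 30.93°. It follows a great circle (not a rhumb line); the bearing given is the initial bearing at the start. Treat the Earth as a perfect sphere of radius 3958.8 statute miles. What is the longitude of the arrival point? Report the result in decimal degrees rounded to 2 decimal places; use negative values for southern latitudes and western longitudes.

longitude -140.97°

Angular distance δ = d/R = 25 / 3958.8 = 0.006315 rad.
Converting: φ₁ = 1.022065 rad, θ = 0.539830 rad.
sin φ₂ = sin φ₁ cos δ + cos φ₁ sin δ cos θ = (0.853187)(0.999980) + (0.521605)(0.006315)(0.857796) = 0.855995
φ₂ = asin(0.855995) = 1.027473 rad = 58.87°.
Then Δλ = atan2(0.001693, 0.269656) = 0.006278 rad, from sin θ sin δ cos φ₁ over cos δ − sin φ₁ sin φ₂.
Hence λ₂ = -141.33° + 0.36° = -140.97°.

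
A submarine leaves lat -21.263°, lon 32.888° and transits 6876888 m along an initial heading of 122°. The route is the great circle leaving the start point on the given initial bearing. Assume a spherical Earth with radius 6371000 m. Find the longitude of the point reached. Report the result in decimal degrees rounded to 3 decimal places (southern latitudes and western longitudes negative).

The arc subtends δ = 6876888/6371000 = 1.079405 rad at the centre.
With φ₁ = -21.263° = -0.371109 rad and θ = 122° = 2.129302 rad:
sin φ₂ = sin φ₁ cos δ + cos φ₁ sin δ cos θ = (-0.362649)(0.471853) + (0.931926)(0.881677)(-0.529919) = -0.606529
φ₂ = asin(-0.606529) = -0.651688 rad = -37.339°.
Then Δλ = atan2(0.696805, 0.251896) = 1.223913 rad, from sin θ sin δ cos φ₁ over cos δ − sin φ₁ sin φ₂.
λ₂ = λ₁ + Δλ = 103.013°.

longitude 103.013°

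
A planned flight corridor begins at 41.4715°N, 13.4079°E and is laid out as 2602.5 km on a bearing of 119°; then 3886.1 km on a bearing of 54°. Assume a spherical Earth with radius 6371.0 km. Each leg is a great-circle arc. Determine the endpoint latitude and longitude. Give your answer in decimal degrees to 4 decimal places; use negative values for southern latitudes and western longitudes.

Apply the spherical direct solution leg by leg, carrying full precision between legs.
Leg 1: from (41.4715°, 13.4079°), δ = 2602.5/6371 = 0.408492 rad, θ = 119° → φ = 27.6107°, λ = 36.4914°.
Leg 2: from (27.6107°, 36.4914°), δ = 3886.1/6371 = 0.609967 rad, θ = 54° → φ = 42.7068°, λ = 75.5909°.

latitude 42.7068°, longitude 75.5909°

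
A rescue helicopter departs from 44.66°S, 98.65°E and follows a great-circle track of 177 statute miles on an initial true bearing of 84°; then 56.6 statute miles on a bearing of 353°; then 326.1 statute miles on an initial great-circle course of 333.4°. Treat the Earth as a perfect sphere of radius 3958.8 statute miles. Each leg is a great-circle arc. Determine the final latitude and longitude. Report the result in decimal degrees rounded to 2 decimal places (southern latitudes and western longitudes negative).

Apply the spherical direct solution leg by leg, carrying full precision between legs.
Leg 1: from (-44.66°, 98.65°), δ = 177/3958.8 = 0.044711 rad, θ = 84° → φ = -44.34°, λ = 102.21°.
Leg 2: from (-44.34°, 102.21°), δ = 56.6/3958.8 = 0.014297 rad, θ = 353° → φ = -43.52°, λ = 102.08°.
Leg 3: from (-43.52°, 102.08°), δ = 326.1/3958.8 = 0.082373 rad, θ = 333.4° → φ = -39.27°, λ = 99.35°.

latitude -39.27°, longitude 99.35°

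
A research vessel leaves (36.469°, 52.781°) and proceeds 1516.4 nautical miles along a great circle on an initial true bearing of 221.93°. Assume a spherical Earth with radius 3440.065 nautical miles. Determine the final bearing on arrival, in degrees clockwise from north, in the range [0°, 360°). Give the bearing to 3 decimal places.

Central angle δ = d/R = 0.440806 rad.
Converting: φ₁ = 0.636504 rad, θ = 3.873409 rad.
sin φ₂ = sin φ₁ cos δ + cos φ₁ sin δ cos θ = (0.594388)(0.904408) + (0.804179)(0.426668)(-0.743962) = 0.282303
φ₂ = asin(0.282303) = 0.286194 rad = 16.398°.
Δλ = atan2( sin θ sin δ cos φ₁ , cos δ − sin φ₁ sin φ₂ ) = atan2(-0.229279, 0.736611) = -0.301756 rad = -17.289°.
λ₂ = λ₁ + Δλ = 35.492°.
The forward bearing on arrival equals the back-azimuth from the destination plus 180°.
Back-azimuth from P₂ (16.398°, 35.492°) to P₁ (36.469°, 52.781°), with Δλ' = λ₁ − λ₂ = 17.289°: atan2( sin Δλ' cos φ₁ , cos φ₂ sin φ₁ − sin φ₂ cos φ₁ cos Δλ' ) = 34.066°.
Final bearing = (34.066° + 180°) mod 360° = 214.066°.

final bearing 214.066°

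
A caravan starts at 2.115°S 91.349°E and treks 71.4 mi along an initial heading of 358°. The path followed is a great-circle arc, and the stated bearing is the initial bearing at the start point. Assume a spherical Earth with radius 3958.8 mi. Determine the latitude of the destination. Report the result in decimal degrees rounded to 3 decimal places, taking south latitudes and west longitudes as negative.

δ = 71.4/3958.8 = 0.018036 rad (1.0334°).
With φ₁ = -2.115° = -0.036914 rad and θ = 358° = 6.248279 rad:
Applying the spherical law of cosines for sides, sin φ₂ = sin φ₁ cos δ + cos φ₁ sin δ cos θ = -0.018888, so φ₂ = -1.082°.
Then Δλ = atan2(-0.000629, 0.999140) = -0.000630 rad, from sin θ sin δ cos φ₁ over cos δ − sin φ₁ sin φ₂.
λ₂ = 91.349° + -0.036° = 91.313°.

latitude -1.082°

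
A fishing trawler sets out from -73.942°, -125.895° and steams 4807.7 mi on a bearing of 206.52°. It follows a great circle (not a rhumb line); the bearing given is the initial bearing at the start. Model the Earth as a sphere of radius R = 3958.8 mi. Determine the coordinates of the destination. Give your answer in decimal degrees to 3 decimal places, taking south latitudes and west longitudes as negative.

latitude -34.556°, longitude 84.642°

Angular distance δ = d/R = 4807.7 / 3958.8 = 1.214434 rad.
Start latitude φ₁ = -1.290531 rad; initial bearing θ = 3.604454 rad.
Destination latitude: φ₂ = arcsin( sin φ₁ cos δ + cos φ₁ sin δ cos θ ) = arcsin(-0.567210) = -34.556°.
Δλ = atan2( sin θ sin δ cos φ₁ , cos δ − sin φ₁ sin φ₂ ) = atan2(-0.115749, -0.196211) = -2.608616 rad = -149.463°.
λ₂ = -125.895° + -149.463° = -275.358°, normalized to (−180°, 180°] → 84.642°.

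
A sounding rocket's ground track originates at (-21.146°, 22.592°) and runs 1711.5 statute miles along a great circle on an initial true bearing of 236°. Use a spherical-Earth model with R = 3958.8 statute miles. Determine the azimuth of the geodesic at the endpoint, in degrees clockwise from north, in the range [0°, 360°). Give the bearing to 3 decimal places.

The arc subtends δ = 1711.5/3958.8 = 0.432328 rad at the centre.
Start latitude φ₁ = -0.369067 rad; initial bearing θ = 4.118977 rad.
sin φ₂ = sin φ₁ cos δ + cos φ₁ sin δ cos θ = (-0.360746)(0.907993) + (0.932664)(0.418986)(-0.559193) = -0.546072
φ₂ = asin(-0.546072) = -0.577668 rad = -33.098°.
Then Δλ = atan2(-0.323965, 0.711000) = -0.427541 rad, from sin θ sin δ cos φ₁ over cos δ − sin φ₁ sin φ₂.
Hence λ₂ = 22.592° + -24.496° = -1.904°.
The forward bearing on arrival equals the back-azimuth from the destination plus 180°.
Back-azimuth from P₂ (-33.098°, -1.904°) to P₁ (-21.146°, 22.592°), with Δλ' = λ₁ − λ₂ = 24.496°: atan2( sin Δλ' cos φ₁ , cos φ₂ sin φ₁ − sin φ₂ cos φ₁ cos Δλ' ) = 67.365°.
Final bearing = (67.365° + 180°) mod 360° = 247.365°.

final bearing 247.365°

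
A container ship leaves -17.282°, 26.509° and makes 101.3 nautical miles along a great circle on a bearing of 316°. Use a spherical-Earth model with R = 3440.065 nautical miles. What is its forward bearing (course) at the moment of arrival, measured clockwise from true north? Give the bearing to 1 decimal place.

Angular distance δ = d/R = 101.3 / 3440.065 = 0.029447 rad.
Converting: φ₁ = -0.301628 rad, θ = 5.515240 rad.
sin φ₂ = sin φ₁ cos δ + cos φ₁ sin δ cos θ = (-0.297075)(0.999566) + (0.954854)(0.029443)(0.719340) = -0.276723
φ₂ = asin(-0.276723) = -0.280382 rad = -16.065°.
Δλ = atan2( sin θ sin δ cos φ₁ , cos δ − sin φ₁ sin φ₂ ) = atan2(-0.019529, 0.917359) = -0.021285 rad = -1.220°.
λ₂ = λ₁ + Δλ = 25.289°.
The forward bearing on arrival equals the back-azimuth from the destination plus 180°.
Back-azimuth from P₂ (-16.1°, 25.3°) to P₁ (-17.3°, 26.5°), with Δλ' = λ₁ − λ₂ = 1.2°: atan2( sin Δλ' cos φ₁ , cos φ₂ sin φ₁ − sin φ₂ cos φ₁ cos Δλ' ) = 136.3°.
Final bearing = (136.3° + 180°) mod 360° = 316.3°.

final bearing 316.3°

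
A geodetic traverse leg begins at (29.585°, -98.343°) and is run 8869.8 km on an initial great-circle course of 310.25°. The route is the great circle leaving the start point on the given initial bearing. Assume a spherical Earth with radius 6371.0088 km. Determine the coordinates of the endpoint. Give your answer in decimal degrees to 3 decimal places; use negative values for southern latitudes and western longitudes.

latitude 39.840°, longitude 159.672°

δ = 8869.8/6371.0088 = 1.392213 rad (79.7679°).
Converting: φ₁ = 0.516356 rad, θ = 5.414884 rad.
Applying the spherical law of cosines for sides, sin φ₂ = sin φ₁ cos δ + cos φ₁ sin δ cos θ = 0.640650, so φ₂ = 39.840°.
Then Δλ = atan2(-0.653170, -0.138662) = -1.779982 rad, from sin θ sin δ cos φ₁ over cos δ − sin φ₁ sin φ₂.
λ₂ = -98.343° + -101.985° = -200.328°, normalized to (−180°, 180°] → 159.672°.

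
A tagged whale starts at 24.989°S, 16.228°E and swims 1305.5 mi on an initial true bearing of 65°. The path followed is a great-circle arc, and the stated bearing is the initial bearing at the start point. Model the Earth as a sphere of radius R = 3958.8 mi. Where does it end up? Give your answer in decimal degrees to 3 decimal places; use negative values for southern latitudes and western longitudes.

Angular distance δ = d/R = 1305.5 / 3958.8 = 0.329772 rad.
Start latitude φ₁ = -0.436140 rad; initial bearing θ = 1.134464 rad.
sin φ₂ = sin φ₁ cos δ + cos φ₁ sin δ cos θ = (-0.422444)(0.946116) + (0.906389)(0.323827)(0.422618) = -0.275637
φ₂ = asin(-0.275637) = -0.279253 rad = -16.000°.
For the longitude increment, Δλ = atan2( sin θ sin δ cos φ₁, cos δ − sin φ₁ sin φ₂ ) = atan2(0.266013, 0.829675) = 17.777°.
Hence λ₂ = 16.228° + 17.777° = 34.005°.

latitude -16.000°, longitude 34.005°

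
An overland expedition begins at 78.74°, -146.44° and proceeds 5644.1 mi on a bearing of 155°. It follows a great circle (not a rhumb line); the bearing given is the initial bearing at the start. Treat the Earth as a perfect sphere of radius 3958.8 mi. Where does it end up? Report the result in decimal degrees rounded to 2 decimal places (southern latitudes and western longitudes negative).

latitude -1.91°, longitude -121.71°

The arc subtends δ = 5644.1/3958.8 = 1.425710 rad at the centre.
Start latitude φ₁ = 1.374272 rad; initial bearing θ = 2.705260 rad.
sin φ₂ = sin φ₁ cos δ + cos φ₁ sin δ cos θ = (0.980751)(0.144578) + (0.195261)(0.989493)(-0.906308) = -0.033313
φ₂ = asin(-0.033313) = -0.033319 rad = -1.91°.
For the longitude increment, Δλ = atan2( sin θ sin δ cos φ₁, cos δ − sin φ₁ sin φ₂ ) = atan2(0.081654, 0.177249) = 24.73°.
Hence λ₂ = -146.44° + 24.73° = -121.71°.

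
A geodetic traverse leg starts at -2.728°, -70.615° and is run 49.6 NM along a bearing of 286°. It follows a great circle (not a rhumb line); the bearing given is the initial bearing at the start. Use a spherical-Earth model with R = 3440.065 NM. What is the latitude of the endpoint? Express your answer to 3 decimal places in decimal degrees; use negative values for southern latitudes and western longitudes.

The arc subtends δ = 49.6/3440.065 = 0.014418 rad at the centre.
With φ₁ = -2.728° = -0.047613 rad and θ = 286° = 4.991642 rad:
Destination latitude: φ₂ = arcsin( sin φ₁ cos δ + cos φ₁ sin δ cos θ ) = arcsin(-0.043620) = -2.500°.
Then Δλ = atan2(-0.013844, 0.997820) = -0.013873 rad, from sin θ sin δ cos φ₁ over cos δ − sin φ₁ sin φ₂.
λ₂ = λ₁ + Δλ = -71.410°.

latitude -2.500°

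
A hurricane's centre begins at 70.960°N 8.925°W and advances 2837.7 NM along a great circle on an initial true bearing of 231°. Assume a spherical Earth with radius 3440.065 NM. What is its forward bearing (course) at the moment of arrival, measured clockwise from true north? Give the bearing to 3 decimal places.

Central angle δ = d/R = 0.824897 rad.
Start latitude φ₁ = 1.238486 rad; initial bearing θ = 4.031711 rad.
sin φ₂ = sin φ₁ cos δ + cos φ₁ sin δ cos θ = (0.945291)(0.678632) + (0.326228)(0.734478)(-0.629320) = 0.490715
φ₂ = asin(0.490715) = 0.512911 rad = 29.388°.
Δλ = atan2( sin θ sin δ cos φ₁ , cos δ − sin φ₁ sin φ₂ ) = atan2(-0.186210, 0.214764) = -0.714307 rad = -40.927°.
λ₂ = λ₁ + Δλ = -49.852°.
The forward bearing on arrival equals the back-azimuth from the destination plus 180°.
Back-azimuth from P₂ (29.388°, -49.852°) to P₁ (70.960°, -8.925°), with Δλ' = λ₁ − λ₂ = 40.927°: atan2( sin Δλ' cos φ₁ , cos φ₂ sin φ₁ − sin φ₂ cos φ₁ cos Δλ' ) = 16.916°.
Final bearing = (16.916° + 180°) mod 360° = 196.916°.

final bearing 196.916°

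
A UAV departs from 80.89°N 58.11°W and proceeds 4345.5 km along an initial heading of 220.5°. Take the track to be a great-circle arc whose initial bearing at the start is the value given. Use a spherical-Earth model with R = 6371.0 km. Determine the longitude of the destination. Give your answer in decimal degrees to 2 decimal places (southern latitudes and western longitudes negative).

Angular distance δ = d/R = 4345.5 / 6371 = 0.682075 rad.
Converting: φ₁ = 1.411797 rad, θ = 3.848451 rad.
sin φ₂ = sin φ₁ cos δ + cos φ₁ sin δ cos θ = (0.987386)(0.776266) + (0.158330)(0.630405)(-0.760406) = 0.690577
φ₂ = asin(0.690577) = 0.762286 rad = 43.68°.
Δλ = atan2( sin θ sin δ cos φ₁ , cos δ − sin φ₁ sin φ₂ ) = atan2(-0.064823, 0.094400) = -0.601731 rad = -34.48°.
Hence λ₂ = -58.11° + -34.48° = -92.59°.

longitude -92.59°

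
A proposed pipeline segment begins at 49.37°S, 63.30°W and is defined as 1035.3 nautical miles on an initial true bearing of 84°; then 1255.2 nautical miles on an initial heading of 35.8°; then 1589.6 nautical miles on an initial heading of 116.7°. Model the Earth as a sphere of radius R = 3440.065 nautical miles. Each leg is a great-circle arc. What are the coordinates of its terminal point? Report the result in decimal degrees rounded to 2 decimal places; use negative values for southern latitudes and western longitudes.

Apply the spherical direct solution leg by leg, carrying full precision between legs.
Leg 1: from (-49.37°, -63.30°), δ = 1035.3/3440.065 = 0.300954 rad, θ = 84° → φ = -44.80°, λ = -38.75°.
Leg 2: from (-44.80°, -38.75°), δ = 1255.2/3440.065 = 0.364877 rad, θ = 35.8° → φ = -26.93°, λ = -25.21°.
Leg 3: from (-26.93°, -25.21°), δ = 1589.6/3440.065 = 0.462084 rad, θ = 116.7° → φ = -35.73°, λ = 4.17°.

latitude -35.73°, longitude 4.17°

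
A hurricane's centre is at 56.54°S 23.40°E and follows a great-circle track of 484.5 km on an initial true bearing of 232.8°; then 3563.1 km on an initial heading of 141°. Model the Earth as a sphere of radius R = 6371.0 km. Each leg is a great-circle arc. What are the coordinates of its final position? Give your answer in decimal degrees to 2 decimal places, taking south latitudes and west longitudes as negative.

Apply the spherical direct solution leg by leg, carrying full precision between legs.
Leg 1: from (-56.54°, 23.40°), δ = 484.5/6371 = 0.076048 rad, θ = 232.8° → φ = -59.00°, λ = 16.65°.
Leg 2: from (-59.00°, 16.65°), δ = 3563.1/6371 = 0.559269 rad, θ = 141° → φ = -69.87°, λ = 92.68°.

latitude -69.87°, longitude 92.68°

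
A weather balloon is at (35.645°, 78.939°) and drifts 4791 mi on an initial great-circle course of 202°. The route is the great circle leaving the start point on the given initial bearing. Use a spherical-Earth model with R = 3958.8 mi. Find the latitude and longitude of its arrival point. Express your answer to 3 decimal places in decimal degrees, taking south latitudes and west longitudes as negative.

δ = 4791/3958.8 = 1.210215 rad (69.3402°).
Start latitude φ₁ = 0.622123 rad; initial bearing θ = 3.525565 rad.
Applying the spherical law of cosines for sides, sin φ₂ = sin φ₁ cos δ + cos φ₁ sin δ cos θ = -0.499407, so φ₂ = -29.961°.
For the longitude increment, Δλ = atan2( sin θ sin δ cos φ₁, cos δ − sin φ₁ sin φ₂ ) = atan2(-0.284845, 0.643853) = -23.865°.
λ₂ = λ₁ + Δλ = 55.074°.

latitude -29.961°, longitude 55.074°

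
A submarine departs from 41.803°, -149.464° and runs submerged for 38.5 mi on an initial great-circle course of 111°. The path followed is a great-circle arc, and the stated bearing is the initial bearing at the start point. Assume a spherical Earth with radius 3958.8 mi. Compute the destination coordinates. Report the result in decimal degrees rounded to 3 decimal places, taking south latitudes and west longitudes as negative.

latitude 41.601°, longitude -148.768°

The arc subtends δ = 38.5/3958.8 = 0.009725 rad at the centre.
Start latitude φ₁ = 0.729600 rad; initial bearing θ = 1.937315 rad.
sin φ₂ = sin φ₁ cos δ + cos φ₁ sin δ cos θ = (0.666572)(0.999953) + (0.745441)(0.009725)(-0.358368) = 0.663942
φ₂ = asin(0.663942) = 0.726078 rad = 41.601°.
Δλ = atan2( sin θ sin δ cos φ₁ , cos δ − sin φ₁ sin φ₂ ) = atan2(0.006768, 0.557388) = 0.012142 rad = 0.696°.
λ₂ = -149.464° + 0.696° = -148.768°.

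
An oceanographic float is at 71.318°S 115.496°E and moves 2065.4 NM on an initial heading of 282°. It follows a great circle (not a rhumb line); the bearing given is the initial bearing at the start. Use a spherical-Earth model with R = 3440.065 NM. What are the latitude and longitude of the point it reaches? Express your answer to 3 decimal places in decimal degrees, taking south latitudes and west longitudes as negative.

Angular distance δ = d/R = 2065.4 / 3440.065 = 0.600396 rad.
With φ₁ = -71.318° = -1.244734 rad and θ = 282° = 4.921828 rad:
sin φ₂ = sin φ₁ cos δ + cos φ₁ sin δ cos θ = (-0.947311)(0.825112) + (0.320315)(0.564969)(0.207912) = -0.744012
φ₂ = asin(-0.744012) = -0.839056 rad = -48.074°.
Then Δλ = atan2(-0.177014, 0.120301) = -0.973883 rad, from sin θ sin δ cos φ₁ over cos δ − sin φ₁ sin φ₂.
λ₂ = λ₁ + Δλ = 59.697°.

latitude -48.074°, longitude 59.697°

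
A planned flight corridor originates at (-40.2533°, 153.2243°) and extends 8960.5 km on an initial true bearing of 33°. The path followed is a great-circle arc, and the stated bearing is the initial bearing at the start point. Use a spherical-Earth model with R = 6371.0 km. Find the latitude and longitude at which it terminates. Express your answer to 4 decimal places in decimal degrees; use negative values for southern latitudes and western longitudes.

δ = 8960.5/6371 = 1.406451 rad (80.5837°).
With φ₁ = -40.2533° = -0.702553 rad and θ = 33° = 0.575959 rad:
Applying the spherical law of cosines for sides, sin φ₂ = sin φ₁ cos δ + cos φ₁ sin δ cos θ = 0.525728, so φ₂ = 31.7172°.
Then Δλ = atan2(0.410065, 0.503315) = 0.683658 rad, from sin θ sin δ cos φ₁ over cos δ − sin φ₁ sin φ₂.
λ₂ = 153.2243° + 39.1707° = 192.3950°, normalized to (−180°, 180°] → -167.6050°.

latitude 31.7172°, longitude -167.6050°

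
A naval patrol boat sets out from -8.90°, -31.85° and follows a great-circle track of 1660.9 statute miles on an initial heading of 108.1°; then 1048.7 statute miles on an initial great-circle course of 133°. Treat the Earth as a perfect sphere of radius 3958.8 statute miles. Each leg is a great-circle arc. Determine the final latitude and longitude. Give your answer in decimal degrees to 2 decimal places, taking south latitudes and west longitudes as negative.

Apply the spherical direct solution leg by leg, carrying full precision between legs.
Leg 1: from (-8.90°, -31.85°), δ = 1660.9/3958.8 = 0.419546 rad, θ = 108.1° → φ = -15.45°, λ = -8.17°.
Leg 2: from (-15.45°, -8.17°), δ = 1048.7/3958.8 = 0.264904 rad, θ = 133° → φ = -25.41°, λ = 4.07°.

latitude -25.41°, longitude 4.07°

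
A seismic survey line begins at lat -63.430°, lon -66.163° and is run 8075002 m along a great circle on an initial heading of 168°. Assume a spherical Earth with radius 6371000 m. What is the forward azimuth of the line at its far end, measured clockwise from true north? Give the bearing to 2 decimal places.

The arc subtends δ = 8075002/6371000 = 1.267462 rad at the centre.
With φ₁ = -63.430° = -1.107062 rad and θ = 168° = 2.932153 rad:
sin φ₂ = sin φ₁ cos δ + cos φ₁ sin δ cos θ = (-0.894389)(0.298704) + (0.447291)(0.954346)(-0.978148) = -0.684699
φ₂ = asin(-0.684699) = -0.754191 rad = -43.212°.
Δλ = atan2( sin θ sin δ cos φ₁ , cos δ − sin φ₁ sin φ₂ ) = atan2(0.088751, -0.313683) = 2.865867 rad = 164.202°.
λ₂ = -66.163° + 164.202° = 98.039°.
The forward bearing on arrival equals the back-azimuth from the destination plus 180°.
Back-azimuth from P₂ (-43.21°, 98.04°) to P₁ (-63.43°, -66.16°), with Δλ' = λ₁ − λ₂ = -164.20°: atan2( sin Δλ' cos φ₁ , cos φ₂ sin φ₁ − sin φ₂ cos φ₁ cos Δλ' ) = 187.33°.
Final bearing = (187.33° + 180°) mod 360° = 7.33°.

final bearing 7.33°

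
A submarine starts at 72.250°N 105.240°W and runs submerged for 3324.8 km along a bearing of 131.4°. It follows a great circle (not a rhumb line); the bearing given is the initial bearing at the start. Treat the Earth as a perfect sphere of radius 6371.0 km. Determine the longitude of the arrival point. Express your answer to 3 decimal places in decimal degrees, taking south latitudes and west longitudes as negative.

The arc subtends δ = 3324.8/6371 = 0.521865 rad at the centre.
With φ₁ = 72.250° = 1.261000 rad and θ = 131.4° = 2.293363 rad:
sin φ₂ = sin φ₁ cos δ + cos φ₁ sin δ cos θ = (0.952396)(0.866891) + (0.304864)(0.498497)(-0.661312) = 0.725121
φ₂ = asin(0.725121) = 0.811210 rad = 46.479°.
Then Δλ = atan2(0.113997, 0.176289) = 0.574018 rad, from sin θ sin δ cos φ₁ over cos δ − sin φ₁ sin φ₂.
λ₂ = -105.240° + 32.889° = -72.351°.

longitude -72.351°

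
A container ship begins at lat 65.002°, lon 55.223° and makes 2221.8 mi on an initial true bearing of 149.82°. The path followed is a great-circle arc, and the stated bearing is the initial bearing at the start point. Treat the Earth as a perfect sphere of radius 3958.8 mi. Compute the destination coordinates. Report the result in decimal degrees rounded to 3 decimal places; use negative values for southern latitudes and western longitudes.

The arc subtends δ = 2221.8/3958.8 = 0.561231 rad at the centre.
With φ₁ = 65.002° = 1.134499 rad and θ = 149.82° = 2.614852 rad:
sin φ₂ = sin φ₁ cos δ + cos φ₁ sin δ cos θ = (0.906323)(0.846601) + (0.422587)(0.532228)(-0.864450) = 0.572868
φ₂ = asin(0.572868) = 0.610000 rad = 34.950°.
For the longitude increment, Δλ = atan2( sin θ sin δ cos φ₁, cos δ − sin φ₁ sin φ₂ ) = atan2(0.113068, 0.327398) = 19.052°.
Hence λ₂ = 55.223° + 19.052° = 74.275°.

latitude 34.950°, longitude 74.275°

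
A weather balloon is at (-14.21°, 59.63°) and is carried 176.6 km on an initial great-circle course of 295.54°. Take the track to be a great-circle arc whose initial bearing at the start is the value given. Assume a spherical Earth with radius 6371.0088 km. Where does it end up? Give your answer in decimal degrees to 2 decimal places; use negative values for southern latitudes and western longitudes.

latitude -13.52°, longitude 58.16°

δ = 176.6/6371.0088 = 0.027719 rad (1.5882°).
Start latitude φ₁ = -0.248011 rad; initial bearing θ = 5.158146 rad.
sin φ₂ = sin φ₁ cos δ + cos φ₁ sin δ cos θ = (-0.245477)(0.999616) + (0.969403)(0.027716)(0.431141) = -0.233798
φ₂ = asin(-0.233798) = -0.235983 rad = -13.52°.
For the longitude increment, Δλ = atan2( sin θ sin δ cos φ₁, cos δ − sin φ₁ sin φ₂ ) = atan2(-0.024242, 0.942224) = -1.47°.
λ₂ = λ₁ + Δλ = 58.16°.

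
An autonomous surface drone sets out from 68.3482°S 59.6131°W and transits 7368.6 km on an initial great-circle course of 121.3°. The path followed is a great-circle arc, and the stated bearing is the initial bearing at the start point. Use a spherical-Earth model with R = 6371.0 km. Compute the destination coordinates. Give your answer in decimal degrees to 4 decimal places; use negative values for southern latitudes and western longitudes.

latitude -33.3359°, longitude 50.9563°

Central angle δ = d/R = 1.156585 rad.
Start latitude φ₁ = -1.192901 rad; initial bearing θ = 2.117084 rad.
sin φ₂ = sin φ₁ cos δ + cos φ₁ sin δ cos θ = (-0.929443)(0.402469) + (0.368965)(0.915434)(-0.519519) = -0.549546
φ₂ = asin(-0.549546) = -0.581821 rad = -33.3359°.
Δλ = atan2( sin θ sin δ cos φ₁ , cos δ − sin φ₁ sin φ₂ ) = atan2(0.288605, -0.108303) = 1.929800 rad = 110.5694°.
Hence λ₂ = -59.6131° + 110.5694° = 50.9563°.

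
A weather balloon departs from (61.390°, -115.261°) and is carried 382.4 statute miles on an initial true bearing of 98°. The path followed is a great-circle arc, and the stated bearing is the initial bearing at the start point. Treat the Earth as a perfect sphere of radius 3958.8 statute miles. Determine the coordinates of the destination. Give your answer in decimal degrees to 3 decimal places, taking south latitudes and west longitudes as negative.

latitude 60.156°, longitude -104.196°

δ = 382.4/3958.8 = 0.096595 rad (5.5345°).
Converting: φ₁ = 1.071458 rad, θ = 1.710423 rad.
Applying the spherical law of cosines for sides, sin φ₂ = sin φ₁ cos δ + cos φ₁ sin δ cos θ = 0.867380, so φ₂ = 60.156°.
Then Δλ = atan2(0.045733, 0.233866) = 0.193114 rad, from sin θ sin δ cos φ₁ over cos δ − sin φ₁ sin φ₂.
Hence λ₂ = -115.261° + 11.065° = -104.196°.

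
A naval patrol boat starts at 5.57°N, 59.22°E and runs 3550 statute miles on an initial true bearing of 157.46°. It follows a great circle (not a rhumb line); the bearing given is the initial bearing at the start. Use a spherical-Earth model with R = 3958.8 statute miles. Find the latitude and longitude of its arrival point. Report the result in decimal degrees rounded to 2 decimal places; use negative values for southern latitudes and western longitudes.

latitude -41.12°, longitude 82.65°

δ = 3550/3958.8 = 0.896736 rad (51.3792°).
Converting: φ₁ = 0.097215 rad, θ = 2.748195 rad.
Applying the spherical law of cosines for sides, sin φ₂ = sin φ₁ cos δ + cos φ₁ sin δ cos θ = -0.657623, so φ₂ = -41.12°.
For the longitude increment, Δλ = atan2( sin θ sin δ cos φ₁, cos δ − sin φ₁ sin φ₂ ) = atan2(0.298078, 0.687993) = 23.43°.
λ₂ = 59.22° + 23.43° = 82.65°.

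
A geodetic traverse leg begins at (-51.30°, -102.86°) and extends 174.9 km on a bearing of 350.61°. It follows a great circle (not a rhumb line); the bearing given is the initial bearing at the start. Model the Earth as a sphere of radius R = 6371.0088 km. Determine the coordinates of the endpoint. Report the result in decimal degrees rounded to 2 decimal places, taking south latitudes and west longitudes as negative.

δ = 174.9/6371.0088 = 0.027452 rad (1.5729°).
Converting: φ₁ = -0.895354 rad, θ = 6.119299 rad.
Destination latitude: φ₂ = arcsin( sin φ₁ cos δ + cos φ₁ sin δ cos θ ) = arcsin(-0.763204) = -49.75°.
Then Δλ = atan2(-0.002800, 0.403996) = -0.006931 rad, from sin θ sin δ cos φ₁ over cos δ − sin φ₁ sin φ₂.
λ₂ = λ₁ + Δλ = -103.26°.

latitude -49.75°, longitude -103.26°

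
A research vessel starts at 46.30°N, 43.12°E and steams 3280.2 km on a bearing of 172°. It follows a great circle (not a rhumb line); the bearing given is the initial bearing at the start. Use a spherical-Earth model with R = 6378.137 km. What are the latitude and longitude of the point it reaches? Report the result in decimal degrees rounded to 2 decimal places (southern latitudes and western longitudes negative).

The arc subtends δ = 3280.2/6378.137 = 0.514288 rad at the centre.
Converting: φ₁ = 0.808087 rad, θ = 3.001966 rad.
Destination latitude: φ₂ = arcsin( sin φ₁ cos δ + cos φ₁ sin δ cos θ ) = arcsin(0.292898) = 17.03°.
Then Δλ = atan2(0.047299, 0.658887) = 0.071663 rad, from sin θ sin δ cos φ₁ over cos δ − sin φ₁ sin φ₂.
λ₂ = 43.12° + 4.11° = 47.23°.

latitude 17.03°, longitude 47.23°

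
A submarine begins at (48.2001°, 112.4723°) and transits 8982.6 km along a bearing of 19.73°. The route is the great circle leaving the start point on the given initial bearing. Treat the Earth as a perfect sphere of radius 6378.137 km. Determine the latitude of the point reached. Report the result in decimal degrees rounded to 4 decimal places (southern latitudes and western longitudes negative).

latitude 47.7071°

Angular distance δ = d/R = 8982.6 / 6378.137 = 1.408342 rad.
Converting: φ₁ = 0.841250 rad, θ = 0.344353 rad.
sin φ₂ = sin φ₁ cos δ + cos φ₁ sin δ cos θ = (0.745477)(0.161740) + (0.666531)(0.986833)(0.941294) = 0.739715
φ₂ = asin(0.739715) = 0.832646 rad = 47.7071°.
For the longitude increment, Δλ = atan2( sin θ sin δ cos φ₁, cos δ − sin φ₁ sin φ₂ ) = atan2(0.222050, -0.389700) = 150.3256°.
λ₂ = 112.4723° + 150.3256° = 262.7979°, normalized to (−180°, 180°] → -97.2021°.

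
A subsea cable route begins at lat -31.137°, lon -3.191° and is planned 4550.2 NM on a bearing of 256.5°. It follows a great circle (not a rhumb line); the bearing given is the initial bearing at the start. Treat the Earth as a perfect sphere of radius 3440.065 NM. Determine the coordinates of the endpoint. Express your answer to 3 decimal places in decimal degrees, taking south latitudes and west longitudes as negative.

The arc subtends δ = 4550.2/3440.065 = 1.322708 rad at the centre.
Converting: φ₁ = -0.543443 rad, θ = 4.476770 rad.
Destination latitude: φ₂ = arcsin( sin φ₁ cos δ + cos φ₁ sin δ cos θ ) = arcsin(-0.320667) = -18.703°.
Δλ = atan2( sin θ sin δ cos φ₁ , cos δ − sin φ₁ sin φ₂ ) = atan2(-0.806802, 0.079739) = -1.472283 rad = -84.356°.
Hence λ₂ = -3.191° + -84.356° = -87.547°.

latitude -18.703°, longitude -87.547°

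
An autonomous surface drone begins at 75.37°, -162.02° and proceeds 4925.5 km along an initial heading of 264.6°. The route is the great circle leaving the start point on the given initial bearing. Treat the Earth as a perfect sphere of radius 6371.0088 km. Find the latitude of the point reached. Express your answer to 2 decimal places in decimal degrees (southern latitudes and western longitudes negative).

Central angle δ = d/R = 0.773111 rad.
Converting: φ₁ = 1.315455 rad, θ = 4.618141 rad.
sin φ₂ = sin φ₁ cos δ + cos φ₁ sin δ cos θ = (0.967577)(0.715741) + (0.252576)(0.698366)(-0.094108) = 0.675935
φ₂ = asin(0.675935) = 0.742233 rad = 42.53°.
Δλ = atan2( sin θ sin δ cos φ₁ , cos δ − sin φ₁ sin φ₂ ) = atan2(-0.175608, 0.061722) = -1.232806 rad = -70.63°.
λ₂ = -162.02° + -70.63° = -232.65°, normalized to (−180°, 180°] → 127.35°.

latitude 42.53°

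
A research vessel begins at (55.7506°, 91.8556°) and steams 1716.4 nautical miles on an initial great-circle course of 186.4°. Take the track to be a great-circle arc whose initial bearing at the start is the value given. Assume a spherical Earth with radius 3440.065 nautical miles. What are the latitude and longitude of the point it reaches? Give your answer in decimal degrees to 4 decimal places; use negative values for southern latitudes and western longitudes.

δ = 1716.4/3440.065 = 0.498944 rad (28.5874°).
With φ₁ = 55.7506° = 0.973032 rad and θ = 186.4° = 3.253294 rad:
Destination latitude: φ₂ = arcsin( sin φ₁ cos δ + cos φ₁ sin δ cos θ ) = arcsin(0.458205) = 27.2713°.
Then Δλ = atan2(-0.030018, 0.499338) = -0.060044 rad, from sin θ sin δ cos φ₁ over cos δ − sin φ₁ sin φ₂.
λ₂ = λ₁ + Δλ = 88.4153°.

latitude 27.2713°, longitude 88.4153°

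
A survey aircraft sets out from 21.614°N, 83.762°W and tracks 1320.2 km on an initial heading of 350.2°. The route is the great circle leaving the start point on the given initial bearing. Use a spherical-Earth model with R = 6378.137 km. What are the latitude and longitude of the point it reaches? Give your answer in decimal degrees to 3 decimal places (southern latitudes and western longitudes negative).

Angular distance δ = d/R = 1320.2 / 6378.137 = 0.206988 rad.
With φ₁ = 21.614° = 0.377235 rad and θ = 350.2° = 6.112143 rad:
Destination latitude: φ₂ = arcsin( sin φ₁ cos δ + cos φ₁ sin δ cos θ ) = arcsin(0.548764) = 33.282°.
For the longitude increment, Δλ = atan2( sin θ sin δ cos φ₁, cos δ − sin φ₁ sin φ₂ ) = atan2(-0.032521, 0.776516) = -2.398°.
Hence λ₂ = -83.762° + -2.398° = -86.160°.

latitude 33.282°, longitude -86.160°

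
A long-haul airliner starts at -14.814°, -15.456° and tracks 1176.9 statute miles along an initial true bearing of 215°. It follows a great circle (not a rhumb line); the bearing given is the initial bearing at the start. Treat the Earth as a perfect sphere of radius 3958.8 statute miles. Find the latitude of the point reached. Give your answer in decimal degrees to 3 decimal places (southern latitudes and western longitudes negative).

δ = 1176.9/3958.8 = 0.297287 rad (17.0333°).
With φ₁ = -14.814° = -0.258553 rad and θ = 215° = 3.752458 rad:
Destination latitude: φ₂ = arcsin( sin φ₁ cos δ + cos φ₁ sin δ cos θ ) = arcsin(-0.476443) = -28.453°.
Δλ = atan2( sin θ sin δ cos φ₁ , cos δ − sin φ₁ sin φ₂ ) = atan2(-0.162432, 0.834317) = -0.192283 rad = -11.017°.
Hence λ₂ = -15.456° + -11.017° = -26.473°.

latitude -28.453°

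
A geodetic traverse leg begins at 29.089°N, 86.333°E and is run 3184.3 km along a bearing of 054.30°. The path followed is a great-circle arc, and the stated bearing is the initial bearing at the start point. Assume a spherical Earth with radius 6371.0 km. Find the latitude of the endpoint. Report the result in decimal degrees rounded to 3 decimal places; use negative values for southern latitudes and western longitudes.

latitude 42.151°

Central angle δ = d/R = 0.499812 rad.
Start latitude φ₁ = 0.507699 rad; initial bearing θ = 0.947714 rad.
sin φ₂ = sin φ₁ cos δ + cos φ₁ sin δ cos θ = (0.486168)(0.877673) + (0.873866)(0.479260)(0.583541) = 0.671088
φ₂ = asin(0.671088) = 0.735676 rad = 42.151°.
Then Δλ = atan2(0.340108, 0.551411) = 0.552677 rad, from sin θ sin δ cos φ₁ over cos δ − sin φ₁ sin φ₂.
λ₂ = 86.333° + 31.666° = 117.999°.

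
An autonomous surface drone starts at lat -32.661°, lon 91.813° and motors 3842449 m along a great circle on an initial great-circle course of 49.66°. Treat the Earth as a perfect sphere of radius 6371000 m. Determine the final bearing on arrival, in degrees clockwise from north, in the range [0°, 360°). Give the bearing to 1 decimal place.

Angular distance δ = d/R = 3842449 / 6371000 = 0.603116 rad.
With φ₁ = -32.661° = -0.570042 rad and θ = 49.66° = 0.866731 rad:
Destination latitude: φ₂ = arcsin( sin φ₁ cos δ + cos φ₁ sin δ cos θ ) = arcsin(-0.135344) = -7.779°.
Δλ = atan2( sin θ sin δ cos φ₁ , cos δ − sin φ₁ sin φ₂ ) = atan2(0.363976, 0.750532) = 0.451541 rad = 25.871°.
λ₂ = λ₁ + Δλ = 117.684°.
The forward bearing on arrival equals the back-azimuth from the destination plus 180°.
Back-azimuth from P₂ (-7.8°, 117.7°) to P₁ (-32.7°, 91.8°), with Δλ' = λ₁ − λ₂ = -25.9°: atan2( sin Δλ' cos φ₁ , cos φ₂ sin φ₁ − sin φ₂ cos φ₁ cos Δλ' ) = 220.4°.
Final bearing = (220.4° + 180°) mod 360° = 40.4°.

final bearing 40.4°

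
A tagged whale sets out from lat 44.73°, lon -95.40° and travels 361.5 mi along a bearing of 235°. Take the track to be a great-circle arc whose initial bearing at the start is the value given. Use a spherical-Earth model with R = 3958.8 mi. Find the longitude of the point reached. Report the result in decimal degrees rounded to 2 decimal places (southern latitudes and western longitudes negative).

δ = 361.5/3958.8 = 0.091316 rad (5.2320°).
Converting: φ₁ = 0.780686 rad, θ = 4.101524 rad.
sin φ₂ = sin φ₁ cos δ + cos φ₁ sin δ cos θ = (0.703767)(0.995834) + (0.710431)(0.091189)(-0.573576) = 0.663676
φ₂ = asin(0.663676) = 0.725723 rad = 41.58°.
Δλ = atan2( sin θ sin δ cos φ₁ , cos δ − sin φ₁ sin φ₂ ) = atan2(-0.053067, 0.528760) = -0.100027 rad = -5.73°.
λ₂ = -95.40° + -5.73° = -101.13°.

longitude -101.13°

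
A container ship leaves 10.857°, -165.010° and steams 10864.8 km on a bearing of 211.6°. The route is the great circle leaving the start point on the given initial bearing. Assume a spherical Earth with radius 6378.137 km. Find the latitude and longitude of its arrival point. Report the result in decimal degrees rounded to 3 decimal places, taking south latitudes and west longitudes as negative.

latitude -58.654°, longitude 108.200°

The arc subtends δ = 10864.8/6378.137 = 1.703444 rad at the centre.
Start latitude φ₁ = 0.189490 rad; initial bearing θ = 3.693117 rad.
Destination latitude: φ₂ = arcsin( sin φ₁ cos δ + cos φ₁ sin δ cos θ ) = arcsin(-0.854045) = -58.654°.
Δλ = atan2( sin θ sin δ cos φ₁ , cos δ − sin φ₁ sin φ₂ ) = atan2(-0.510086, 0.028607) = -1.514771 rad = -86.790°.
λ₂ = -165.010° + -86.790° = -251.800°, normalized to (−180°, 180°] → 108.200°.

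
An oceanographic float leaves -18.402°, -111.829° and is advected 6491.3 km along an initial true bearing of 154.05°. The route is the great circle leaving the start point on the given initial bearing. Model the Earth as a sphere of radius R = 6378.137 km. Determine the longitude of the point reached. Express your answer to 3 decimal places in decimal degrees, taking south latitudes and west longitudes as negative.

Central angle δ = d/R = 1.017742 rad.
With φ₁ = -18.402° = -0.321175 rad and θ = 154.05° = 2.688680 rad:
Applying the spherical law of cosines for sides, sin φ₂ = sin φ₁ cos δ + cos φ₁ sin δ cos θ = -0.891830, so φ₂ = -63.104°.
For the longitude increment, Δλ = atan2( sin θ sin δ cos φ₁, cos δ − sin φ₁ sin φ₂ ) = atan2(0.353313, 0.243754) = 55.398°.
λ₂ = λ₁ + Δλ = -56.431°.

longitude -56.431°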